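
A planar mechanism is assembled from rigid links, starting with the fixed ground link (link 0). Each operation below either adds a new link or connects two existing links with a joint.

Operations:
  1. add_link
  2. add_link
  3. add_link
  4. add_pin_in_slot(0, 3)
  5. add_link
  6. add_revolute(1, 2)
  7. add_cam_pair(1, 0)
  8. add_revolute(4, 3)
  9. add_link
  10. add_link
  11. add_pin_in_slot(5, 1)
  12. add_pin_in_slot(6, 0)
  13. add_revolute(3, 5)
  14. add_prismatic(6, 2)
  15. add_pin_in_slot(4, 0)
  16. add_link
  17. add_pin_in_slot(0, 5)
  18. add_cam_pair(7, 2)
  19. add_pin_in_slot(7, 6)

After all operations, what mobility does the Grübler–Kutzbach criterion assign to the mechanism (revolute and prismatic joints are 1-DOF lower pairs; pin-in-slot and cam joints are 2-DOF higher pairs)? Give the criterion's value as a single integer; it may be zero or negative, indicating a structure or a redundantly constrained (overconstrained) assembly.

M = 5

ground; <1,0,0>
#1 <2,0,0>
#2 <3,0,0>
#3 <4,0,0>
PS:0↔3 J2 <4,0,1>
#4 <5,0,1>
R:1↔2 J1 <5,1,1>
C:1↔0 J2 <5,1,2>
R:4↔3 J1 <5,2,2>
#5 <6,2,2>
#6 <7,2,2>
PS:5↔1 J2 <7,2,3>
PS:6↔0 J2 <7,2,4>
R:3↔5 J1 <7,3,4>
P:6↔2 J1 <7,4,4>
PS:4↔0 J2 <7,4,5>
#7 <8,4,5>
PS:0↔5 J2 <8,4,6>
C:7↔2 J2 <8,4,7>
PS:7↔6 J2 <8,4,8>
3×7 − 2×4 − 1×8 = 5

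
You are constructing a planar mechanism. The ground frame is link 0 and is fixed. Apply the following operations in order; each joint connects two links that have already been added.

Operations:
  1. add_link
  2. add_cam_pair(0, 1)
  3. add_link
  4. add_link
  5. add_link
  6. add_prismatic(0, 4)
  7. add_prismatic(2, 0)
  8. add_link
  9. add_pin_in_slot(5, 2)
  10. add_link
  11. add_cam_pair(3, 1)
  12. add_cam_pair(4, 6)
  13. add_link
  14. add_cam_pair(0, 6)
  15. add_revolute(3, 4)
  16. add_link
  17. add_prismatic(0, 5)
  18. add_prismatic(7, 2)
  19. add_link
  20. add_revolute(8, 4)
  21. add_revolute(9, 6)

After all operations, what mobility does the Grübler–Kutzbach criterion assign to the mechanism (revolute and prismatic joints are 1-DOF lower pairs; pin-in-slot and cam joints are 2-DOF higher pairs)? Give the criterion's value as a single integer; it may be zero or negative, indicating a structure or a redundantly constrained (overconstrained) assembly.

M = 8

(L,J1,J2)=(1,0,0); link0 fixed
link1: (2,0,0)
C 0-1 [J2]: (2,0,1)
link2: (3,0,1)
link3: (4,0,1)
link4: (5,0,1)
P 0-4 [J1]: (5,1,1)
P 2-0 [J1]: (5,2,1)
link5: (6,2,1)
PS 5-2 [J2]: (6,2,2)
link6: (7,2,2)
C 3-1 [J2]: (7,2,3)
C 4-6 [J2]: (7,2,4)
link7: (8,2,4)
C 0-6 [J2]: (8,2,5)
R 3-4 [J1]: (8,3,5)
link8: (9,3,5)
P 0-5 [J1]: (9,4,5)
P 7-2 [J1]: (9,5,5)
link9: (10,5,5)
R 8-4 [J1]: (10,6,5)
R 9-6 [J1]: (10,7,5)
Grübler: 3·9 − 2·7 − 5 = 8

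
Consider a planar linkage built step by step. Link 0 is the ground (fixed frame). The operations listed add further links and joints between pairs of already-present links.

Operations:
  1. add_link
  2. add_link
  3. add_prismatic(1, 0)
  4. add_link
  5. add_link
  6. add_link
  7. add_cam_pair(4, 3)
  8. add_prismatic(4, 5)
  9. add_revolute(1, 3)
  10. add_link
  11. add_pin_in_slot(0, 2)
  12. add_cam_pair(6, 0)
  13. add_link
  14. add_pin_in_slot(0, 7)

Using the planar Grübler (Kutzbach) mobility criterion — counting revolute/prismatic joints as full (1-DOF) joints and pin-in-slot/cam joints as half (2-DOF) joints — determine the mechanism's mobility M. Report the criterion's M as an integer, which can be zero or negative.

M = 11

[1;0;0] (link 0 is ground)
L+ [2;0;0]
L+ [3;0;0]
P(1,0)∈J1 [3;1;0]
L+ [4;1;0]
L+ [5;1;0]
L+ [6;1;0]
C(4,3)∈J2 [6;1;1]
P(4,5)∈J1 [6;2;1]
R(1,3)∈J1 [6;3;1]
L+ [7;3;1]
PS(0,2)∈J2 [7;3;2]
C(6,0)∈J2 [7;3;3]
L+ [8;3;3]
PS(0,7)∈J2 [8;3;4]
mobility = 21 − 6 − 4 = 11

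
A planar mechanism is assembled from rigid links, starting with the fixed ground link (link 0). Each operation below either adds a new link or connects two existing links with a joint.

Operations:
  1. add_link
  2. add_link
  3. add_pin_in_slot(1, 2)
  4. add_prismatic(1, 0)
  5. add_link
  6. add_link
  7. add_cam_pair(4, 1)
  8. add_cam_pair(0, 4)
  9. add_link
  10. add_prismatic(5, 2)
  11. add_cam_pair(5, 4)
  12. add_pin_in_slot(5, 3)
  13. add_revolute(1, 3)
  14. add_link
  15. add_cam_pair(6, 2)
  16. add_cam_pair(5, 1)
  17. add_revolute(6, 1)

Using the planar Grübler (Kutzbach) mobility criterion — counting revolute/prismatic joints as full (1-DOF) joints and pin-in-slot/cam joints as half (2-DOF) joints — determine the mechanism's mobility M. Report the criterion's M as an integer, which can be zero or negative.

(L,J1,J2)=(1,0,0); link0 fixed
link1: (2,0,0)
link2: (3,0,0)
PS 1-2 [J2]: (3,0,1)
P 1-0 [J1]: (3,1,1)
link3: (4,1,1)
link4: (5,1,1)
C 4-1 [J2]: (5,1,2)
C 0-4 [J2]: (5,1,3)
link5: (6,1,3)
P 5-2 [J1]: (6,2,3)
C 5-4 [J2]: (6,2,4)
PS 5-3 [J2]: (6,2,5)
R 1-3 [J1]: (6,3,5)
link6: (7,3,5)
C 6-2 [J2]: (7,3,6)
C 5-1 [J2]: (7,3,7)
R 6-1 [J1]: (7,4,7)
Grübler: 3·6 − 2·4 − 7 = 3

M = 3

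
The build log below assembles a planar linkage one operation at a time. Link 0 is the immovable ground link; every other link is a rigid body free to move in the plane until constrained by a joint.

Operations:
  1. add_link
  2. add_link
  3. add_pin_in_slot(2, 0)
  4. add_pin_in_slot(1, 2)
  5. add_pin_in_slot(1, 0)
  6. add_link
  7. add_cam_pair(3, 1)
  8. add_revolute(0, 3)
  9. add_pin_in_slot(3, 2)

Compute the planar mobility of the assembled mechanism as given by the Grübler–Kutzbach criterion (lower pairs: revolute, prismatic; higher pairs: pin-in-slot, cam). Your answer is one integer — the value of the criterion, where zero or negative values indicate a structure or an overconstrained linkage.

(L,J1,J2)=(1,0,0); link0 fixed
link1: (2,0,0)
link2: (3,0,0)
PS 2-0 [J2]: (3,0,1)
PS 1-2 [J2]: (3,0,2)
PS 1-0 [J2]: (3,0,3)
link3: (4,0,3)
C 3-1 [J2]: (4,0,4)
R 0-3 [J1]: (4,1,4)
PS 3-2 [J2]: (4,1,5)
Grübler: 3·3 − 2·1 − 5 = 2

M = 2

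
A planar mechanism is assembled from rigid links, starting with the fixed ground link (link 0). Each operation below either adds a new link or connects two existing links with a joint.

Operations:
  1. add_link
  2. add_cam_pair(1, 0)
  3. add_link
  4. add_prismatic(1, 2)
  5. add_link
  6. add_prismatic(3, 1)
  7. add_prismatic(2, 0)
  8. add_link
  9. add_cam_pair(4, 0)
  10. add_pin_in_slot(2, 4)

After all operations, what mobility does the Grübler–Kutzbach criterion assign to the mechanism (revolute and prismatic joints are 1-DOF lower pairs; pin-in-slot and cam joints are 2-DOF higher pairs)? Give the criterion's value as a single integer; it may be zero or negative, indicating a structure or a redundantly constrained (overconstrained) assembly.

M = 3

link 0 = ground. State L|J1|J2 = 1|0|0
+link1  2|0|0
C(1,0) f=2→J2  2|0|1
+link2  3|0|1
P(1,2) f=1→J1  3|1|1
+link3  4|1|1
P(3,1) f=1→J1  4|2|1
P(2,0) f=1→J1  4|3|1
+link4  5|3|1
C(4,0) f=2→J2  5|3|2
PS(2,4) f=2→J2  5|3|3
M = 3(5−1)−2·3−3 = 12−6−3 = 3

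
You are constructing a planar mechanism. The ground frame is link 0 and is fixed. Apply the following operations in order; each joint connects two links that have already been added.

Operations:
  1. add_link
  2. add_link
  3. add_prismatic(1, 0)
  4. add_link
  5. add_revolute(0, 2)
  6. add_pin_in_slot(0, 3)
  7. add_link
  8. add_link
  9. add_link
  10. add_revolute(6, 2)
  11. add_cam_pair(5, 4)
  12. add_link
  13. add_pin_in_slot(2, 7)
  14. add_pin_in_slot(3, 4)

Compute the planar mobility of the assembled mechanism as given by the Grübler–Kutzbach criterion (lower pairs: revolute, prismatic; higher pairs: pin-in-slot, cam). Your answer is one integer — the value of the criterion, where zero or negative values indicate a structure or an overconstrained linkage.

M = 11

(L,J1,J2)=(1,0,0); link0 fixed
link1: (2,0,0)
link2: (3,0,0)
P 1-0 [J1]: (3,1,0)
link3: (4,1,0)
R 0-2 [J1]: (4,2,0)
PS 0-3 [J2]: (4,2,1)
link4: (5,2,1)
link5: (6,2,1)
link6: (7,2,1)
R 6-2 [J1]: (7,3,1)
C 5-4 [J2]: (7,3,2)
link7: (8,3,2)
PS 2-7 [J2]: (8,3,3)
PS 3-4 [J2]: (8,3,4)
Grübler: 3·7 − 2·3 − 4 = 11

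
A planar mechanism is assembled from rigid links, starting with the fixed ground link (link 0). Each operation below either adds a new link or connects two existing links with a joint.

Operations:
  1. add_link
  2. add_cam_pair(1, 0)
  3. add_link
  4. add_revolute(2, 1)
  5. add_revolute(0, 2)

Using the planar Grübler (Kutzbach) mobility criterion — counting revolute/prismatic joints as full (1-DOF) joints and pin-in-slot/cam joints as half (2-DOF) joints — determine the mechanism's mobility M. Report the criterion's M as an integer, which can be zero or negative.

L=1 J1=0 J2=0
add link → L=2 J1=0 J2=0
C@1,0 dof=2 J2 → L=2 J1=0 J2=1
add link → L=3 J1=0 J2=1
R@2,1 dof=1 J1 → L=3 J1=1 J2=1
R@0,2 dof=1 J1 → L=3 J1=2 J2=1
M=3(L−1)−2J1−J2=3·2−2·2−1=1

M = 1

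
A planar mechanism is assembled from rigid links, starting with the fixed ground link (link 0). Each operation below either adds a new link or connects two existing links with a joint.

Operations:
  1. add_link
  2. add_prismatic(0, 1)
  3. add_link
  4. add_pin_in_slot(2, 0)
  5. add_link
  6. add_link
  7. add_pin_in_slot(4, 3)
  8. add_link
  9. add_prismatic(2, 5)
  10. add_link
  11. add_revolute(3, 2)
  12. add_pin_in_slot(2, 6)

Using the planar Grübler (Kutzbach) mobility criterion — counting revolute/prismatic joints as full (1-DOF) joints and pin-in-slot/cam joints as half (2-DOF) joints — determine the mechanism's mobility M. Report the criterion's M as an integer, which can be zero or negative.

ground; <1,0,0>
#1 <2,0,0>
P:0↔1 J1 <2,1,0>
#2 <3,1,0>
PS:2↔0 J2 <3,1,1>
#3 <4,1,1>
#4 <5,1,1>
PS:4↔3 J2 <5,1,2>
#5 <6,1,2>
P:2↔5 J1 <6,2,2>
#6 <7,2,2>
R:3↔2 J1 <7,3,2>
PS:2↔6 J2 <7,3,3>
3×6 − 2×3 − 1×3 = 9

M = 9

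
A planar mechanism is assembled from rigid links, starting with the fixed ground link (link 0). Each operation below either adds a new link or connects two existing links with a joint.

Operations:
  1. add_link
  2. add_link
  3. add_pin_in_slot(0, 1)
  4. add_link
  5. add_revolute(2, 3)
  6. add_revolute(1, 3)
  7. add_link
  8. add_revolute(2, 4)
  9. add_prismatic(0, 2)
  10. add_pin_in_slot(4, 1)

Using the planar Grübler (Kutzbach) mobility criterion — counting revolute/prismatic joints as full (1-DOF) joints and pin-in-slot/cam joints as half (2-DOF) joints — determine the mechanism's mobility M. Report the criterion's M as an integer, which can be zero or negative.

M = 2

ground; <1,0,0>
#1 <2,0,0>
#2 <3,0,0>
PS:0↔1 J2 <3,0,1>
#3 <4,0,1>
R:2↔3 J1 <4,1,1>
R:1↔3 J1 <4,2,1>
#4 <5,2,1>
R:2↔4 J1 <5,3,1>
P:0↔2 J1 <5,4,1>
PS:4↔1 J2 <5,4,2>
3×4 − 2×4 − 1×2 = 2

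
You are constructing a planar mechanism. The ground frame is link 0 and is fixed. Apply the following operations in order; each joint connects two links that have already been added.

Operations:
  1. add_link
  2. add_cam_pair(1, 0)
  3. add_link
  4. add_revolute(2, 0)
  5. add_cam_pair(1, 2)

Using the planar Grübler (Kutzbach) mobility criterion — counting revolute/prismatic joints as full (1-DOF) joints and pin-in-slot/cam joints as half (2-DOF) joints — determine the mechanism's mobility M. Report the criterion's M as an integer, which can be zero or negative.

(L,J1,J2)=(1,0,0); link0 fixed
link1: (2,0,0)
C 1-0 [J2]: (2,0,1)
link2: (3,0,1)
R 2-0 [J1]: (3,1,1)
C 1-2 [J2]: (3,1,2)
Grübler: 3·2 − 2·1 − 2 = 2

M = 2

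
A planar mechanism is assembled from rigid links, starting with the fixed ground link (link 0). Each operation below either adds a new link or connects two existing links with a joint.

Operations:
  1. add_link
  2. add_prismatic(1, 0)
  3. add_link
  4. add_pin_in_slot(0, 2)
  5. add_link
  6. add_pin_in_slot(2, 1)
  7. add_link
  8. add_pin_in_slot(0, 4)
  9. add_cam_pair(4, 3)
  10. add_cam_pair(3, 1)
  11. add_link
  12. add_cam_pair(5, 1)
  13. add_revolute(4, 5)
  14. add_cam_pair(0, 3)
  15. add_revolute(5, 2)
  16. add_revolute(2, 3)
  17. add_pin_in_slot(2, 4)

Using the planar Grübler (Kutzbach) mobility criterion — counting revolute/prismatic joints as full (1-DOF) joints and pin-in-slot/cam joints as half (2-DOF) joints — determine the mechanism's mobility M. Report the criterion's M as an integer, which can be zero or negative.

M = -1

L=1 J1=0 J2=0
add link → L=2 J1=0 J2=0
P@1,0 dof=1 J1 → L=2 J1=1 J2=0
add link → L=3 J1=1 J2=0
PS@0,2 dof=2 J2 → L=3 J1=1 J2=1
add link → L=4 J1=1 J2=1
PS@2,1 dof=2 J2 → L=4 J1=1 J2=2
add link → L=5 J1=1 J2=2
PS@0,4 dof=2 J2 → L=5 J1=1 J2=3
C@4,3 dof=2 J2 → L=5 J1=1 J2=4
C@3,1 dof=2 J2 → L=5 J1=1 J2=5
add link → L=6 J1=1 J2=5
C@5,1 dof=2 J2 → L=6 J1=1 J2=6
R@4,5 dof=1 J1 → L=6 J1=2 J2=6
C@0,3 dof=2 J2 → L=6 J1=2 J2=7
R@5,2 dof=1 J1 → L=6 J1=3 J2=7
R@2,3 dof=1 J1 → L=6 J1=4 J2=7
PS@2,4 dof=2 J2 → L=6 J1=4 J2=8
M=3(L−1)−2J1−J2=3·5−2·4−8=-1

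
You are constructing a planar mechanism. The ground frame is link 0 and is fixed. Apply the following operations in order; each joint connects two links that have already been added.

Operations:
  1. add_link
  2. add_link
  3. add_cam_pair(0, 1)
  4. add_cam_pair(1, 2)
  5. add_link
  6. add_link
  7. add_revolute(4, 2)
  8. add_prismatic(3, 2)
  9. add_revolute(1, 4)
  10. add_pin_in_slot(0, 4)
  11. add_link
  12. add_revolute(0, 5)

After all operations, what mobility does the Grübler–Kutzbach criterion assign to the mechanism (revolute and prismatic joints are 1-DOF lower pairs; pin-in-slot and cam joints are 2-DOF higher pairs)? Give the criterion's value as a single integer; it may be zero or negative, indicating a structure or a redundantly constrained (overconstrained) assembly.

ground; <1,0,0>
#1 <2,0,0>
#2 <3,0,0>
C:0↔1 J2 <3,0,1>
C:1↔2 J2 <3,0,2>
#3 <4,0,2>
#4 <5,0,2>
R:4↔2 J1 <5,1,2>
P:3↔2 J1 <5,2,2>
R:1↔4 J1 <5,3,2>
PS:0↔4 J2 <5,3,3>
#5 <6,3,3>
R:0↔5 J1 <6,4,3>
3×5 − 2×4 − 1×3 = 4

M = 4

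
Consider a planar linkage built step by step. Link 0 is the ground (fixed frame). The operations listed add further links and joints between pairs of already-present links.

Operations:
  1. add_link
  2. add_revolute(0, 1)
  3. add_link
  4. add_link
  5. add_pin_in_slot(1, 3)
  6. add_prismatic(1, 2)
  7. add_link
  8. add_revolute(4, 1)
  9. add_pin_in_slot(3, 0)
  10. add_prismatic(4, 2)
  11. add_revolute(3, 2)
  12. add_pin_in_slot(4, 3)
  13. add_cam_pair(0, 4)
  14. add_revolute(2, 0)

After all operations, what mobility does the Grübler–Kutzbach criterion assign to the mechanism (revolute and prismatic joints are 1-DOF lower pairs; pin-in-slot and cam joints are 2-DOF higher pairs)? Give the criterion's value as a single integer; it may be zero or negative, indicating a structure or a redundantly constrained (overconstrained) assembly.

[1;0;0] (link 0 is ground)
L+ [2;0;0]
R(0,1)∈J1 [2;1;0]
L+ [3;1;0]
L+ [4;1;0]
PS(1,3)∈J2 [4;1;1]
P(1,2)∈J1 [4;2;1]
L+ [5;2;1]
R(4,1)∈J1 [5;3;1]
PS(3,0)∈J2 [5;3;2]
P(4,2)∈J1 [5;4;2]
R(3,2)∈J1 [5;5;2]
PS(4,3)∈J2 [5;5;3]
C(0,4)∈J2 [5;5;4]
R(2,0)∈J1 [5;6;4]
mobility = 12 − 12 − 4 = -4

M = -4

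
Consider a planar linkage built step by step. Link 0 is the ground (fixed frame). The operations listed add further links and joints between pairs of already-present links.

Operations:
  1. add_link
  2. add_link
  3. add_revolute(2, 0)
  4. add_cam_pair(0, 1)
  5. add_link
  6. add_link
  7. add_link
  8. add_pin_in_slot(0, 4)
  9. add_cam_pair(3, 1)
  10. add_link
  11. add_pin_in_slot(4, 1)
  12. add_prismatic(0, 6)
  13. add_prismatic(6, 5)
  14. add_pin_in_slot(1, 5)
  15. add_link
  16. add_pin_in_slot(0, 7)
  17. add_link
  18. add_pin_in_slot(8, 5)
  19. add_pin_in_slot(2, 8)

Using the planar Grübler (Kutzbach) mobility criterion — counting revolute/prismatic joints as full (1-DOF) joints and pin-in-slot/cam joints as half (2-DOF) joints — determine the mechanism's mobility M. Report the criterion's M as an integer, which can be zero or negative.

link 0 = ground. State L|J1|J2 = 1|0|0
+link1  2|0|0
+link2  3|0|0
R(2,0) f=1→J1  3|1|0
C(0,1) f=2→J2  3|1|1
+link3  4|1|1
+link4  5|1|1
+link5  6|1|1
PS(0,4) f=2→J2  6|1|2
C(3,1) f=2→J2  6|1|3
+link6  7|1|3
PS(4,1) f=2→J2  7|1|4
P(0,6) f=1→J1  7|2|4
P(6,5) f=1→J1  7|3|4
PS(1,5) f=2→J2  7|3|5
+link7  8|3|5
PS(0,7) f=2→J2  8|3|6
+link8  9|3|6
PS(8,5) f=2→J2  9|3|7
PS(2,8) f=2→J2  9|3|8
M = 3(9−1)−2·3−8 = 24−6−8 = 10

M = 10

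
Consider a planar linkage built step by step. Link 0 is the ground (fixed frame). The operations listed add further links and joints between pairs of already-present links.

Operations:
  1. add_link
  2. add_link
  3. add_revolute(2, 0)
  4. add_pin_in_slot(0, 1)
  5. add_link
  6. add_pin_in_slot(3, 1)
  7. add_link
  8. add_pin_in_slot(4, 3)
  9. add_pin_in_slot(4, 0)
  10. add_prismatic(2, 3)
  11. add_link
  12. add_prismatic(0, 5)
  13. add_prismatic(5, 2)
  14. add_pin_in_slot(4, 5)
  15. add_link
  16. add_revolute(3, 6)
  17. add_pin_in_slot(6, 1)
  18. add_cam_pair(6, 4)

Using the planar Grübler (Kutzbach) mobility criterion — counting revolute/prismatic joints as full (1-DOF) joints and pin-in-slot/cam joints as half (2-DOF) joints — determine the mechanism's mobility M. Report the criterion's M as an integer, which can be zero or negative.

M = 1

L=1 J1=0 J2=0
add link → L=2 J1=0 J2=0
add link → L=3 J1=0 J2=0
R@2,0 dof=1 J1 → L=3 J1=1 J2=0
PS@0,1 dof=2 J2 → L=3 J1=1 J2=1
add link → L=4 J1=1 J2=1
PS@3,1 dof=2 J2 → L=4 J1=1 J2=2
add link → L=5 J1=1 J2=2
PS@4,3 dof=2 J2 → L=5 J1=1 J2=3
PS@4,0 dof=2 J2 → L=5 J1=1 J2=4
P@2,3 dof=1 J1 → L=5 J1=2 J2=4
add link → L=6 J1=2 J2=4
P@0,5 dof=1 J1 → L=6 J1=3 J2=4
P@5,2 dof=1 J1 → L=6 J1=4 J2=4
PS@4,5 dof=2 J2 → L=6 J1=4 J2=5
add link → L=7 J1=4 J2=5
R@3,6 dof=1 J1 → L=7 J1=5 J2=5
PS@6,1 dof=2 J2 → L=7 J1=5 J2=6
C@6,4 dof=2 J2 → L=7 J1=5 J2=7
M=3(L−1)−2J1−J2=3·6−2·5−7=1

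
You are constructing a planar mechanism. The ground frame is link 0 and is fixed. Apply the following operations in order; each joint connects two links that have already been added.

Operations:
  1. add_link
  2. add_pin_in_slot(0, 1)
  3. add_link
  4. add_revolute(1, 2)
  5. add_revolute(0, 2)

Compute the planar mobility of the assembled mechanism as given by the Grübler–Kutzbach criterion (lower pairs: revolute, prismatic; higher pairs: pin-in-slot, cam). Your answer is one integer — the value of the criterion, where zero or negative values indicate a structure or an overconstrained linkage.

[1;0;0] (link 0 is ground)
L+ [2;0;0]
PS(0,1)∈J2 [2;0;1]
L+ [3;0;1]
R(1,2)∈J1 [3;1;1]
R(0,2)∈J1 [3;2;1]
mobility = 6 − 4 − 1 = 1

M = 1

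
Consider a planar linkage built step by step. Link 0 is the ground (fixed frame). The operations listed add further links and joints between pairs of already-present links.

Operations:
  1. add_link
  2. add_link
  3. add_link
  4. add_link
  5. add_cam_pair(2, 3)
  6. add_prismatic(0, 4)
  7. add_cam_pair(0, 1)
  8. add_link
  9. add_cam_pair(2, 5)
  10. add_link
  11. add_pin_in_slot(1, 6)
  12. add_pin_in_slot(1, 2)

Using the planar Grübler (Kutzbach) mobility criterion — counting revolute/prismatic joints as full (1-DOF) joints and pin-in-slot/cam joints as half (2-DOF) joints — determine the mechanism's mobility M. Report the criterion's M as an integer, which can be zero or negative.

link 0 = ground. State L|J1|J2 = 1|0|0
+link1  2|0|0
+link2  3|0|0
+link3  4|0|0
+link4  5|0|0
C(2,3) f=2→J2  5|0|1
P(0,4) f=1→J1  5|1|1
C(0,1) f=2→J2  5|1|2
+link5  6|1|2
C(2,5) f=2→J2  6|1|3
+link6  7|1|3
PS(1,6) f=2→J2  7|1|4
PS(1,2) f=2→J2  7|1|5
M = 3(7−1)−2·1−5 = 18−2−5 = 11

M = 11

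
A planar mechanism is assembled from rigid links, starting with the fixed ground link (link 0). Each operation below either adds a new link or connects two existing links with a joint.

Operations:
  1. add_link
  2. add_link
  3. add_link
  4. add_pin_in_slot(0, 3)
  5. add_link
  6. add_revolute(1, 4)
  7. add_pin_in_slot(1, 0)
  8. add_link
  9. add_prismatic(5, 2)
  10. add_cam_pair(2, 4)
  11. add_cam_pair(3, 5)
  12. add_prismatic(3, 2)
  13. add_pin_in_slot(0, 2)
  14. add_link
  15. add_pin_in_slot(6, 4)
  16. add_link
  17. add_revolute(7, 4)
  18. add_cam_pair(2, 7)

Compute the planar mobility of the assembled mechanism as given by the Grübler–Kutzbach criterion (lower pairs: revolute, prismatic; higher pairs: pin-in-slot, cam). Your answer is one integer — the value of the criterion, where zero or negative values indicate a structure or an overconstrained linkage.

(L,J1,J2)=(1,0,0); link0 fixed
link1: (2,0,0)
link2: (3,0,0)
link3: (4,0,0)
PS 0-3 [J2]: (4,0,1)
link4: (5,0,1)
R 1-4 [J1]: (5,1,1)
PS 1-0 [J2]: (5,1,2)
link5: (6,1,2)
P 5-2 [J1]: (6,2,2)
C 2-4 [J2]: (6,2,3)
C 3-5 [J2]: (6,2,4)
P 3-2 [J1]: (6,3,4)
PS 0-2 [J2]: (6,3,5)
link6: (7,3,5)
PS 6-4 [J2]: (7,3,6)
link7: (8,3,6)
R 7-4 [J1]: (8,4,6)
C 2-7 [J2]: (8,4,7)
Grübler: 3·7 − 2·4 − 7 = 6

M = 6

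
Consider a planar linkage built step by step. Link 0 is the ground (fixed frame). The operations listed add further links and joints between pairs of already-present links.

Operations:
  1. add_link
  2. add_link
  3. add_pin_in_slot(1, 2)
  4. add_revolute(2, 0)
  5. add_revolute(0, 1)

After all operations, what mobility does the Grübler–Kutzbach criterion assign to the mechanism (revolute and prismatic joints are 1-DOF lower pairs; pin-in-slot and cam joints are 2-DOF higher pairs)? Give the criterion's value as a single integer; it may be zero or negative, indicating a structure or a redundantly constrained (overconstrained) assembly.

M = 1

ground; <1,0,0>
#1 <2,0,0>
#2 <3,0,0>
PS:1↔2 J2 <3,0,1>
R:2↔0 J1 <3,1,1>
R:0↔1 J1 <3,2,1>
3×2 − 2×2 − 1×1 = 1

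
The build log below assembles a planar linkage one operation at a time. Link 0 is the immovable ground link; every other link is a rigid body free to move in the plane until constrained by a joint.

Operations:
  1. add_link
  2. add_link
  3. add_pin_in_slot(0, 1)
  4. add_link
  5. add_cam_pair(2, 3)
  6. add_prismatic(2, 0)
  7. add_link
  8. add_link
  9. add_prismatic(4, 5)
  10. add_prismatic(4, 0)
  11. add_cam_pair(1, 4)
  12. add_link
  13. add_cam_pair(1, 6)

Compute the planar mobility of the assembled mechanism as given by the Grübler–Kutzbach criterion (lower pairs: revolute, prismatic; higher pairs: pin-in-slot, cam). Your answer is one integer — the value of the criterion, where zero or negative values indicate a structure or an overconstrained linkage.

M = 8

ground; <1,0,0>
#1 <2,0,0>
#2 <3,0,0>
PS:0↔1 J2 <3,0,1>
#3 <4,0,1>
C:2↔3 J2 <4,0,2>
P:2↔0 J1 <4,1,2>
#4 <5,1,2>
#5 <6,1,2>
P:4↔5 J1 <6,2,2>
P:4↔0 J1 <6,3,2>
C:1↔4 J2 <6,3,3>
#6 <7,3,3>
C:1↔6 J2 <7,3,4>
3×6 − 2×3 − 1×4 = 8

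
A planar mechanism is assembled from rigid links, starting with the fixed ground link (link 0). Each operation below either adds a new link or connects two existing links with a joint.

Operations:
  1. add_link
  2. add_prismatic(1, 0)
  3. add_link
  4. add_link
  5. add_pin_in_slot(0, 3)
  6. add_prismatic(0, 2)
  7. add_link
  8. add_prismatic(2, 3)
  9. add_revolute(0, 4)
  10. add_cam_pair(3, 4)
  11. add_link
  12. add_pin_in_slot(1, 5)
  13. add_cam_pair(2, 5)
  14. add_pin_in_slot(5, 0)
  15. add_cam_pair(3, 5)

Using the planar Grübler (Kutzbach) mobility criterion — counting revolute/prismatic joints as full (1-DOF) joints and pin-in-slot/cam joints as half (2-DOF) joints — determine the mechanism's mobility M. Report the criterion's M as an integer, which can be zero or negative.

ground; <1,0,0>
#1 <2,0,0>
P:1↔0 J1 <2,1,0>
#2 <3,1,0>
#3 <4,1,0>
PS:0↔3 J2 <4,1,1>
P:0↔2 J1 <4,2,1>
#4 <5,2,1>
P:2↔3 J1 <5,3,1>
R:0↔4 J1 <5,4,1>
C:3↔4 J2 <5,4,2>
#5 <6,4,2>
PS:1↔5 J2 <6,4,3>
C:2↔5 J2 <6,4,4>
PS:5↔0 J2 <6,4,5>
C:3↔5 J2 <6,4,6>
3×5 − 2×4 − 1×6 = 1

M = 1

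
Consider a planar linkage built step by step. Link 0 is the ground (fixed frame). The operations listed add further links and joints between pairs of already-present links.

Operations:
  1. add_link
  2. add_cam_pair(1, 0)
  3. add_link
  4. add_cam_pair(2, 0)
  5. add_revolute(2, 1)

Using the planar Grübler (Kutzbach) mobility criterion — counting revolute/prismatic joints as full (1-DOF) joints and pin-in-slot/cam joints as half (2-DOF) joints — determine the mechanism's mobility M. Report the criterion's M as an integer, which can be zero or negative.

M = 2

link 0 = ground. State L|J1|J2 = 1|0|0
+link1  2|0|0
C(1,0) f=2→J2  2|0|1
+link2  3|0|1
C(2,0) f=2→J2  3|0|2
R(2,1) f=1→J1  3|1|2
M = 3(3−1)−2·1−2 = 6−2−2 = 2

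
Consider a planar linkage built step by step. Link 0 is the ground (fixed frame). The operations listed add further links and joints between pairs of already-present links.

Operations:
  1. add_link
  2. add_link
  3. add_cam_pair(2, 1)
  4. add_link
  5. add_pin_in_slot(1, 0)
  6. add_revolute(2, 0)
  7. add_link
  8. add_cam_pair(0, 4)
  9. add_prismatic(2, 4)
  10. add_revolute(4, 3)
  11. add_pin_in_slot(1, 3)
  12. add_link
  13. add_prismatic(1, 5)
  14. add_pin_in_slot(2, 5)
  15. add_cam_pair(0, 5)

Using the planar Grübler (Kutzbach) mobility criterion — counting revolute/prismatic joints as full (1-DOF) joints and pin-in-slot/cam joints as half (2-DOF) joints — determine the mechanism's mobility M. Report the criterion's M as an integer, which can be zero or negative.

M = 1

L=1 J1=0 J2=0
add link → L=2 J1=0 J2=0
add link → L=3 J1=0 J2=0
C@2,1 dof=2 J2 → L=3 J1=0 J2=1
add link → L=4 J1=0 J2=1
PS@1,0 dof=2 J2 → L=4 J1=0 J2=2
R@2,0 dof=1 J1 → L=4 J1=1 J2=2
add link → L=5 J1=1 J2=2
C@0,4 dof=2 J2 → L=5 J1=1 J2=3
P@2,4 dof=1 J1 → L=5 J1=2 J2=3
R@4,3 dof=1 J1 → L=5 J1=3 J2=3
PS@1,3 dof=2 J2 → L=5 J1=3 J2=4
add link → L=6 J1=3 J2=4
P@1,5 dof=1 J1 → L=6 J1=4 J2=4
PS@2,5 dof=2 J2 → L=6 J1=4 J2=5
C@0,5 dof=2 J2 → L=6 J1=4 J2=6
M=3(L−1)−2J1−J2=3·5−2·4−6=1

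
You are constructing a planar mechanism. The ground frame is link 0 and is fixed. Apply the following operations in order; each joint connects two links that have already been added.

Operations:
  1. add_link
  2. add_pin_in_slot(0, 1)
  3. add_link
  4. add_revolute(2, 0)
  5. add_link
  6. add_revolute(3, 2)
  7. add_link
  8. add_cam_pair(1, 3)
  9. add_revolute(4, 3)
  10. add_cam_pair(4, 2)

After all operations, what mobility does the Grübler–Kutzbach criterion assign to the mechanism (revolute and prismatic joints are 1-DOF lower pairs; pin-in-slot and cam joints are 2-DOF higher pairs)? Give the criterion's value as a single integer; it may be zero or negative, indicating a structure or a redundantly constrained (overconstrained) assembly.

L=1 J1=0 J2=0
add link → L=2 J1=0 J2=0
PS@0,1 dof=2 J2 → L=2 J1=0 J2=1
add link → L=3 J1=0 J2=1
R@2,0 dof=1 J1 → L=3 J1=1 J2=1
add link → L=4 J1=1 J2=1
R@3,2 dof=1 J1 → L=4 J1=2 J2=1
add link → L=5 J1=2 J2=1
C@1,3 dof=2 J2 → L=5 J1=2 J2=2
R@4,3 dof=1 J1 → L=5 J1=3 J2=2
C@4,2 dof=2 J2 → L=5 J1=3 J2=3
M=3(L−1)−2J1−J2=3·4−2·3−3=3

M = 3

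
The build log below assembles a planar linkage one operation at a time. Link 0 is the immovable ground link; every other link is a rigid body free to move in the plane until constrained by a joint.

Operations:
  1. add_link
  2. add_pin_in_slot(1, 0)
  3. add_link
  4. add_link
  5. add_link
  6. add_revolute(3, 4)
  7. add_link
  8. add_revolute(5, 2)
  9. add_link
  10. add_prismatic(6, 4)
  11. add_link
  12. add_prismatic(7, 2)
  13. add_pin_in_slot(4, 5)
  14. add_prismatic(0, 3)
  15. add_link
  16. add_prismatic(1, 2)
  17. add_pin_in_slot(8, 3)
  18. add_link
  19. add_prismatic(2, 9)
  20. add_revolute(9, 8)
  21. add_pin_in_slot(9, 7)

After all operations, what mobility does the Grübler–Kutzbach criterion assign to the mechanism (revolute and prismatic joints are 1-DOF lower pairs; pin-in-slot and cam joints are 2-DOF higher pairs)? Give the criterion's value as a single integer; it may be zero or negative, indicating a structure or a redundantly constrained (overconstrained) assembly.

M = 7

(L,J1,J2)=(1,0,0); link0 fixed
link1: (2,0,0)
PS 1-0 [J2]: (2,0,1)
link2: (3,0,1)
link3: (4,0,1)
link4: (5,0,1)
R 3-4 [J1]: (5,1,1)
link5: (6,1,1)
R 5-2 [J1]: (6,2,1)
link6: (7,2,1)
P 6-4 [J1]: (7,3,1)
link7: (8,3,1)
P 7-2 [J1]: (8,4,1)
PS 4-5 [J2]: (8,4,2)
P 0-3 [J1]: (8,5,2)
link8: (9,5,2)
P 1-2 [J1]: (9,6,2)
PS 8-3 [J2]: (9,6,3)
link9: (10,6,3)
P 2-9 [J1]: (10,7,3)
R 9-8 [J1]: (10,8,3)
PS 9-7 [J2]: (10,8,4)
Grübler: 3·9 − 2·8 − 4 = 7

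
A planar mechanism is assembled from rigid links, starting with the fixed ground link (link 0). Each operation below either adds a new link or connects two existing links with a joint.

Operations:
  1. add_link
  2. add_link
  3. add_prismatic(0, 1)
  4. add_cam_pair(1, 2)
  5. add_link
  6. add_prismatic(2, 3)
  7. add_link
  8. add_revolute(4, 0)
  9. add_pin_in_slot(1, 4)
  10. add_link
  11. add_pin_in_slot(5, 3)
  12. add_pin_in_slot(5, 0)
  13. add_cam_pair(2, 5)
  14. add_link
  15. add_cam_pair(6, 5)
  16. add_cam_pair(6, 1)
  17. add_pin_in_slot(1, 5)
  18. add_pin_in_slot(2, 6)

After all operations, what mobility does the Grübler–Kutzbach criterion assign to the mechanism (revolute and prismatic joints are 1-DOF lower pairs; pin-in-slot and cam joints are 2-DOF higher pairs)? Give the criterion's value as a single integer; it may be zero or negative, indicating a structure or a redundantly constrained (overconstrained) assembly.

(L,J1,J2)=(1,0,0); link0 fixed
link1: (2,0,0)
link2: (3,0,0)
P 0-1 [J1]: (3,1,0)
C 1-2 [J2]: (3,1,1)
link3: (4,1,1)
P 2-3 [J1]: (4,2,1)
link4: (5,2,1)
R 4-0 [J1]: (5,3,1)
PS 1-4 [J2]: (5,3,2)
link5: (6,3,2)
PS 5-3 [J2]: (6,3,3)
PS 5-0 [J2]: (6,3,4)
C 2-5 [J2]: (6,3,5)
link6: (7,3,5)
C 6-5 [J2]: (7,3,6)
C 6-1 [J2]: (7,3,7)
PS 1-5 [J2]: (7,3,8)
PS 2-6 [J2]: (7,3,9)
Grübler: 3·6 − 2·3 − 9 = 3

M = 3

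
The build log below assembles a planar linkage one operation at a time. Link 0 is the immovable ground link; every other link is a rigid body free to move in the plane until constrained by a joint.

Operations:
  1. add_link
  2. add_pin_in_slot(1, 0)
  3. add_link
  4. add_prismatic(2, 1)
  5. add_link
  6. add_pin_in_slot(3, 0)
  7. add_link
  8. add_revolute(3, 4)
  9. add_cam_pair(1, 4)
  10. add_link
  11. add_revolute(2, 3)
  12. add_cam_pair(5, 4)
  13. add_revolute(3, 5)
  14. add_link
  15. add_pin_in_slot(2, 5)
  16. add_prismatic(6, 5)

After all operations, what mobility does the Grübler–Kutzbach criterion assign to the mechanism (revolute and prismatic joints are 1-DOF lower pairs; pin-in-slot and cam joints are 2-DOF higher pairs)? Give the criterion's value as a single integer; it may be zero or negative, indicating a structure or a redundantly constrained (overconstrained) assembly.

(L,J1,J2)=(1,0,0); link0 fixed
link1: (2,0,0)
PS 1-0 [J2]: (2,0,1)
link2: (3,0,1)
P 2-1 [J1]: (3,1,1)
link3: (4,1,1)
PS 3-0 [J2]: (4,1,2)
link4: (5,1,2)
R 3-4 [J1]: (5,2,2)
C 1-4 [J2]: (5,2,3)
link5: (6,2,3)
R 2-3 [J1]: (6,3,3)
C 5-4 [J2]: (6,3,4)
R 3-5 [J1]: (6,4,4)
link6: (7,4,4)
PS 2-5 [J2]: (7,4,5)
P 6-5 [J1]: (7,5,5)
Grübler: 3·6 − 2·5 − 5 = 3

M = 3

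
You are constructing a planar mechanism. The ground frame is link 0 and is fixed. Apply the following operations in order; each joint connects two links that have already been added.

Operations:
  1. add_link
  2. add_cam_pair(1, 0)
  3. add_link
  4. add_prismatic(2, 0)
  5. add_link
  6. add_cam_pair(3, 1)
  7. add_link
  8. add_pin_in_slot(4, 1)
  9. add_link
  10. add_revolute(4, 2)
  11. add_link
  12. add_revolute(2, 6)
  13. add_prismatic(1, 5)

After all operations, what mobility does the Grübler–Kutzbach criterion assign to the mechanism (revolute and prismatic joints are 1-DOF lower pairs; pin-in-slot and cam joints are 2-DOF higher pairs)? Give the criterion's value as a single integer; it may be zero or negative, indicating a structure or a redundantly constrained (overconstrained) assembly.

(L,J1,J2)=(1,0,0); link0 fixed
link1: (2,0,0)
C 1-0 [J2]: (2,0,1)
link2: (3,0,1)
P 2-0 [J1]: (3,1,1)
link3: (4,1,1)
C 3-1 [J2]: (4,1,2)
link4: (5,1,2)
PS 4-1 [J2]: (5,1,3)
link5: (6,1,3)
R 4-2 [J1]: (6,2,3)
link6: (7,2,3)
R 2-6 [J1]: (7,3,3)
P 1-5 [J1]: (7,4,3)
Grübler: 3·6 − 2·4 − 3 = 7

M = 7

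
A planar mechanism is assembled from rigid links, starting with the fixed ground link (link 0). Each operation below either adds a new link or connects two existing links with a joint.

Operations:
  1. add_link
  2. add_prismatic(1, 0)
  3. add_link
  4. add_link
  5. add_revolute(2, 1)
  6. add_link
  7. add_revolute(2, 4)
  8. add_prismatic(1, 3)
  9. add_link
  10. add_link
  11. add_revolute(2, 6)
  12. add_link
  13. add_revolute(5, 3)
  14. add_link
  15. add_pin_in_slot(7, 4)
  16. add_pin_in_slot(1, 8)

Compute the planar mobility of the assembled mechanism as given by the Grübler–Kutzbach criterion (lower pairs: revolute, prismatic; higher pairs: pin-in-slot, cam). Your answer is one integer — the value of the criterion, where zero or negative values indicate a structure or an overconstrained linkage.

L=1 J1=0 J2=0
add link → L=2 J1=0 J2=0
P@1,0 dof=1 J1 → L=2 J1=1 J2=0
add link → L=3 J1=1 J2=0
add link → L=4 J1=1 J2=0
R@2,1 dof=1 J1 → L=4 J1=2 J2=0
add link → L=5 J1=2 J2=0
R@2,4 dof=1 J1 → L=5 J1=3 J2=0
P@1,3 dof=1 J1 → L=5 J1=4 J2=0
add link → L=6 J1=4 J2=0
add link → L=7 J1=4 J2=0
R@2,6 dof=1 J1 → L=7 J1=5 J2=0
add link → L=8 J1=5 J2=0
R@5,3 dof=1 J1 → L=8 J1=6 J2=0
add link → L=9 J1=6 J2=0
PS@7,4 dof=2 J2 → L=9 J1=6 J2=1
PS@1,8 dof=2 J2 → L=9 J1=6 J2=2
M=3(L−1)−2J1−J2=3·8−2·6−2=10

M = 10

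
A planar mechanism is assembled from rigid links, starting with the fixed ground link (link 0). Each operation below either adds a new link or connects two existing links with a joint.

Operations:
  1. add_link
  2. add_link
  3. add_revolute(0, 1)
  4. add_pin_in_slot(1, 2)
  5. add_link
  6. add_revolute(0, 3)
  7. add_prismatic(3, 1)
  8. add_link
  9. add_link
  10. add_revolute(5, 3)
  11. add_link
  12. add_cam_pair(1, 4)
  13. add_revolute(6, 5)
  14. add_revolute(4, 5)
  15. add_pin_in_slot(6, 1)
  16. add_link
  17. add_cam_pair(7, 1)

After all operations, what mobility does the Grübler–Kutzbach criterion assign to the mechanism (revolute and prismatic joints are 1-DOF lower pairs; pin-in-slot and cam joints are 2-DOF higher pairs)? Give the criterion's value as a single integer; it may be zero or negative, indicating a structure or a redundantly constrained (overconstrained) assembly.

M = 5

L=1 J1=0 J2=0
add link → L=2 J1=0 J2=0
add link → L=3 J1=0 J2=0
R@0,1 dof=1 J1 → L=3 J1=1 J2=0
PS@1,2 dof=2 J2 → L=3 J1=1 J2=1
add link → L=4 J1=1 J2=1
R@0,3 dof=1 J1 → L=4 J1=2 J2=1
P@3,1 dof=1 J1 → L=4 J1=3 J2=1
add link → L=5 J1=3 J2=1
add link → L=6 J1=3 J2=1
R@5,3 dof=1 J1 → L=6 J1=4 J2=1
add link → L=7 J1=4 J2=1
C@1,4 dof=2 J2 → L=7 J1=4 J2=2
R@6,5 dof=1 J1 → L=7 J1=5 J2=2
R@4,5 dof=1 J1 → L=7 J1=6 J2=2
PS@6,1 dof=2 J2 → L=7 J1=6 J2=3
add link → L=8 J1=6 J2=3
C@7,1 dof=2 J2 → L=8 J1=6 J2=4
M=3(L−1)−2J1−J2=3·7−2·6−4=5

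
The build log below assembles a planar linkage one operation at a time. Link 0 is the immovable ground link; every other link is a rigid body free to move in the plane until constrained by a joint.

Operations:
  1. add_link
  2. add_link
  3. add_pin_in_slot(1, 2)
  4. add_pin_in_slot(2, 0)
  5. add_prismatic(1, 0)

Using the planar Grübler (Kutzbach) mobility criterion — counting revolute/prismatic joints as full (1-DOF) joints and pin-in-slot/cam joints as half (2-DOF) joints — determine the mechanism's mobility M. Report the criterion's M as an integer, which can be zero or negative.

ground; <1,0,0>
#1 <2,0,0>
#2 <3,0,0>
PS:1↔2 J2 <3,0,1>
PS:2↔0 J2 <3,0,2>
P:1↔0 J1 <3,1,2>
3×2 − 2×1 − 1×2 = 2

M = 2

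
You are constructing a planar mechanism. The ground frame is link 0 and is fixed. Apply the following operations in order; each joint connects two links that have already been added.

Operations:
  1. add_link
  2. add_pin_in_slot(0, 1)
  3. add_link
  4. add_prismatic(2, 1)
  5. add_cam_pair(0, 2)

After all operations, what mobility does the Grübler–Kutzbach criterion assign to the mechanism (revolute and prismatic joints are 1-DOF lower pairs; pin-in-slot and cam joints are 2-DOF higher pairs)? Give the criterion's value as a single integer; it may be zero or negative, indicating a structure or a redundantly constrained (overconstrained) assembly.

(L,J1,J2)=(1,0,0); link0 fixed
link1: (2,0,0)
PS 0-1 [J2]: (2,0,1)
link2: (3,0,1)
P 2-1 [J1]: (3,1,1)
C 0-2 [J2]: (3,1,2)
Grübler: 3·2 − 2·1 − 2 = 2

M = 2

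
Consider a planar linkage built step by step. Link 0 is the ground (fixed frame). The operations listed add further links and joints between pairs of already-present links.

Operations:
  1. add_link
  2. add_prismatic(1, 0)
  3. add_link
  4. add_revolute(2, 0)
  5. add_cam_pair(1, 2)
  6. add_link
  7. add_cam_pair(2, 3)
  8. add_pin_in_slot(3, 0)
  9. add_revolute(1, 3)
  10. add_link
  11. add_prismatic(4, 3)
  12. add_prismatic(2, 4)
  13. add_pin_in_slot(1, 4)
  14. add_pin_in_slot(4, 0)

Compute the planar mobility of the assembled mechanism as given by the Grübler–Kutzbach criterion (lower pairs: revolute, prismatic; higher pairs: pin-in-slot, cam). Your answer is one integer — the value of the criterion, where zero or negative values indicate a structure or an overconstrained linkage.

M = -3

link 0 = ground. State L|J1|J2 = 1|0|0
+link1  2|0|0
P(1,0) f=1→J1  2|1|0
+link2  3|1|0
R(2,0) f=1→J1  3|2|0
C(1,2) f=2→J2  3|2|1
+link3  4|2|1
C(2,3) f=2→J2  4|2|2
PS(3,0) f=2→J2  4|2|3
R(1,3) f=1→J1  4|3|3
+link4  5|3|3
P(4,3) f=1→J1  5|4|3
P(2,4) f=1→J1  5|5|3
PS(1,4) f=2→J2  5|5|4
PS(4,0) f=2→J2  5|5|5
M = 3(5−1)−2·5−5 = 12−10−5 = -3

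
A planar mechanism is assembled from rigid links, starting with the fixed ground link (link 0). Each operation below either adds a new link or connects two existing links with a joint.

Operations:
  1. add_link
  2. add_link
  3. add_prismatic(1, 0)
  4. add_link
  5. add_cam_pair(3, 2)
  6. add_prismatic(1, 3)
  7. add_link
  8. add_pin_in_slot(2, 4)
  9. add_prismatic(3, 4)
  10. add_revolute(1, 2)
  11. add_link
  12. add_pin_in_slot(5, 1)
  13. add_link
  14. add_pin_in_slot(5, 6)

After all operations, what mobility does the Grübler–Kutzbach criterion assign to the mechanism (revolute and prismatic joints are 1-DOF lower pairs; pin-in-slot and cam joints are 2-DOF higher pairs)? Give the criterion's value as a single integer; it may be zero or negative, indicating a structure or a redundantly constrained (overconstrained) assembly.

link 0 = ground. State L|J1|J2 = 1|0|0
+link1  2|0|0
+link2  3|0|0
P(1,0) f=1→J1  3|1|0
+link3  4|1|0
C(3,2) f=2→J2  4|1|1
P(1,3) f=1→J1  4|2|1
+link4  5|2|1
PS(2,4) f=2→J2  5|2|2
P(3,4) f=1→J1  5|3|2
R(1,2) f=1→J1  5|4|2
+link5  6|4|2
PS(5,1) f=2→J2  6|4|3
+link6  7|4|3
PS(5,6) f=2→J2  7|4|4
M = 3(7−1)−2·4−4 = 18−8−4 = 6

M = 6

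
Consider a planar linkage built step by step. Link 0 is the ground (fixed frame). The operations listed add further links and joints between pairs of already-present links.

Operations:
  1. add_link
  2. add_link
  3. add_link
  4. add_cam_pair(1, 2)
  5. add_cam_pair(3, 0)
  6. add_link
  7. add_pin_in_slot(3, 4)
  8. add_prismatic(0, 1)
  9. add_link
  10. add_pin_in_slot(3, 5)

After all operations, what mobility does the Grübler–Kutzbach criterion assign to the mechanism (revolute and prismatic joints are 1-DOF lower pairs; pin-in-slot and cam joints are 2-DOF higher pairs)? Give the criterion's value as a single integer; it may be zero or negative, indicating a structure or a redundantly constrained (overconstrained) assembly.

M = 9

(L,J1,J2)=(1,0,0); link0 fixed
link1: (2,0,0)
link2: (3,0,0)
link3: (4,0,0)
C 1-2 [J2]: (4,0,1)
C 3-0 [J2]: (4,0,2)
link4: (5,0,2)
PS 3-4 [J2]: (5,0,3)
P 0-1 [J1]: (5,1,3)
link5: (6,1,3)
PS 3-5 [J2]: (6,1,4)
Grübler: 3·5 − 2·1 − 4 = 9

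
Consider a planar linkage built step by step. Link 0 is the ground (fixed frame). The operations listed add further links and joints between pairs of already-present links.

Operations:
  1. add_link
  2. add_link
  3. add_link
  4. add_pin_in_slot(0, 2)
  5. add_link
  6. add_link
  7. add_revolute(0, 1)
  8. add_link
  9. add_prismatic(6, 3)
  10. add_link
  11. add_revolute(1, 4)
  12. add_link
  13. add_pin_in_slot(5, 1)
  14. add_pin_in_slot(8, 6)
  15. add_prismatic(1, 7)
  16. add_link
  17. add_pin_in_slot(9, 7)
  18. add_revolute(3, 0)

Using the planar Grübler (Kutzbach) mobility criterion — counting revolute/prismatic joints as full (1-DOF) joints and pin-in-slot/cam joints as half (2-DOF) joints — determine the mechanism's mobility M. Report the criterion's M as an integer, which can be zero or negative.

M = 13

(L,J1,J2)=(1,0,0); link0 fixed
link1: (2,0,0)
link2: (3,0,0)
link3: (4,0,0)
PS 0-2 [J2]: (4,0,1)
link4: (5,0,1)
link5: (6,0,1)
R 0-1 [J1]: (6,1,1)
link6: (7,1,1)
P 6-3 [J1]: (7,2,1)
link7: (8,2,1)
R 1-4 [J1]: (8,3,1)
link8: (9,3,1)
PS 5-1 [J2]: (9,3,2)
PS 8-6 [J2]: (9,3,3)
P 1-7 [J1]: (9,4,3)
link9: (10,4,3)
PS 9-7 [J2]: (10,4,4)
R 3-0 [J1]: (10,5,4)
Grübler: 3·9 − 2·5 − 4 = 13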